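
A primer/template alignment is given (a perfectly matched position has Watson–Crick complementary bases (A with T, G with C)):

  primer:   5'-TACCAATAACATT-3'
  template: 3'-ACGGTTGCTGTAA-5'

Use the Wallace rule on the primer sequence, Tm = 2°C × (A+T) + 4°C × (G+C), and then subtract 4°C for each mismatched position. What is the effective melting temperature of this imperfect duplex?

Primer base counts: A=6, T=4, G=0, C=3 → A+T=10, G+C=3
Perfect-match Tm = 2(10) + 4(3) = 20 + 12 = 32°C
Mismatches (positions where the bases are not complementary): 3 (at positions 2, 7, 8)
Effective Tm = 32 − 3×4 = 32 − 12 = 20°C

20°C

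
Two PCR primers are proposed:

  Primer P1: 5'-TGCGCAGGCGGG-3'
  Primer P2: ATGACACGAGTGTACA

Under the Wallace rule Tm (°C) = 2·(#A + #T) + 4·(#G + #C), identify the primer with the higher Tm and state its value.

Primer P1: A+T=2, G+C=10 → Tm = 2(2)+4(10) = 44°C
Primer P2: A+T=9, G+C=7 → Tm = 2(9)+4(7) = 46°C
44°C vs 46°C → primer P2 is higher.

Primer P2, 46°C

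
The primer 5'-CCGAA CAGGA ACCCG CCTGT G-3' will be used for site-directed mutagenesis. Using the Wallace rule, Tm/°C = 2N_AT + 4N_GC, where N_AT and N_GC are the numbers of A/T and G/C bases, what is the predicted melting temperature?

Counting bases: G=6, C=8, T=2, A=5
A+T = 7, G+C = 14
Tm = 2(7) + 4(14) = 14 + 56 = 70°C

70°C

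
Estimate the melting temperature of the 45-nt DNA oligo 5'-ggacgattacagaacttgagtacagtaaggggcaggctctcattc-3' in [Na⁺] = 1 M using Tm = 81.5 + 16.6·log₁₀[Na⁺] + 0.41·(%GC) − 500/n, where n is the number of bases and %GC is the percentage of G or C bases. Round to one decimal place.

Length n = 45. G=13, T=10, C=9, A=13
G+C = 22, so %GC = 22/45 × 100 = 48.889%
Salt term: 16.6 × (0) = 0
GC term: 0.41 × 48.889 = 20.044; length term: −500/45 = −11.111
Tm = 81.5 + (0) + 20.044 − 11.111 = 90.433 → 90.4°C

90.4°C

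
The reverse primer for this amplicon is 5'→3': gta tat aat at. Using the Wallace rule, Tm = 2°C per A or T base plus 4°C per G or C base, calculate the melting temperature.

24°C

Base counts: T=5, A=5, G=1, C=0
So N_AT = 10 and N_GC = 1.
Tm = 4·1 + 2·10 = 4 + 20 = 24°C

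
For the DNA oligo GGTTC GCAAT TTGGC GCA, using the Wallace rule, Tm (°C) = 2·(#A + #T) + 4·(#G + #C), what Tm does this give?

56°C

Counting bases: C=4, G=6, T=5, A=3
AT pairs contribute 8, GC pairs contribute 10.
Tm = 2×8 + 4×10 = 56°C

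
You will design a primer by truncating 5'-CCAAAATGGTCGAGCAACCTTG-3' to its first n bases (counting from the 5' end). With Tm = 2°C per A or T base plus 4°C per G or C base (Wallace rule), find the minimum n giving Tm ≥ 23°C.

First 8 bases: CCAAAATG → Tm = 22°C (< 23°C)
First 9 bases: CCAAAATGG → Tm = 26°C (≥ 23°C)
Each additional base adds 2°C (A/T) or 4°C (G/C), so Tm is non-decreasing in n; n = 9 is the first length to reach 23°C.

n = 9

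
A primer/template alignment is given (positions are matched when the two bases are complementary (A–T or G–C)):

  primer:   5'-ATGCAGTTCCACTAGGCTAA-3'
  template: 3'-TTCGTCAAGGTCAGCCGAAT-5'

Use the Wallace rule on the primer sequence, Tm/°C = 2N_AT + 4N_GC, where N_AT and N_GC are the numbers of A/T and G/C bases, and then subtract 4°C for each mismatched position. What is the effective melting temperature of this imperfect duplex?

Primer base counts: A=6, T=5, G=4, C=5 → A+T=11, G+C=9
Perfect-match Tm = 2(11) + 4(9) = 22 + 36 = 58°C
Mismatches (positions where the bases are not complementary): 4 (at positions 2, 12, 14, 19)
Effective Tm = 58 − 4×4 = 58 − 16 = 42°C

42°C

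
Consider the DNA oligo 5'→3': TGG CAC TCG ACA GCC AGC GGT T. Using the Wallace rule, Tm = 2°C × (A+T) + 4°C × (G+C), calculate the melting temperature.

72°C

C=7, A=4, G=7, T=4
AT pairs contribute 8, GC pairs contribute 14.
Tm = 2(8) + 4(14) = 16 + 56 = 72°C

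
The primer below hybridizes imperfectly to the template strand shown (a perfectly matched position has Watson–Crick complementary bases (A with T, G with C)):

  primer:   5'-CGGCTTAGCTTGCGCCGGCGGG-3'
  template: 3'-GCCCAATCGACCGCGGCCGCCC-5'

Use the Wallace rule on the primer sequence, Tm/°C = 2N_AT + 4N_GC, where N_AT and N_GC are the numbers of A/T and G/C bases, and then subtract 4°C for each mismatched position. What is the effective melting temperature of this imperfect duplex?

70°C

Primer base counts: A=1, T=4, G=10, C=7 → A+T=5, G+C=17
Perfect-match Tm = 2(5) + 4(17) = 10 + 68 = 78°C
Mismatches (positions where the bases are not complementary): 2 (at positions 4, 11)
Effective Tm = 78 − 2×4 = 78 − 8 = 70°C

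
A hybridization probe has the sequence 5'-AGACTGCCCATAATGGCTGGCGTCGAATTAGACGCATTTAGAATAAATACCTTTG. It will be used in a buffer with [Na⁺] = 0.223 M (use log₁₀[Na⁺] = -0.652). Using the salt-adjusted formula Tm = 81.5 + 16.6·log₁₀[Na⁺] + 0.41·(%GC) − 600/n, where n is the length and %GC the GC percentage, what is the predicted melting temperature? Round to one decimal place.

76.9°C

Length n = 55. C=11, G=12, T=15, A=17
G+C = 23, so %GC = 23/55 × 100 = 41.818%
Salt term: 16.6 × (-0.652) = -10.823
GC term: 0.41 × 41.818 = 17.145; length term: −600/55 = −10.909
Tm = 81.5 + (-10.823) + 17.145 − 10.909 = 76.913 → 76.9°C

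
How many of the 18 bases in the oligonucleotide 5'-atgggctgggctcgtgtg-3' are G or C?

Base counts: C=3, A=1, G=9, T=5
Total G or C: 9 + 3 = 12

12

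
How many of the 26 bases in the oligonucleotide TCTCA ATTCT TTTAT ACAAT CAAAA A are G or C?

5

Counting bases: G=0, C=5, T=10, A=11
Total G or C: 0 + 5 = 5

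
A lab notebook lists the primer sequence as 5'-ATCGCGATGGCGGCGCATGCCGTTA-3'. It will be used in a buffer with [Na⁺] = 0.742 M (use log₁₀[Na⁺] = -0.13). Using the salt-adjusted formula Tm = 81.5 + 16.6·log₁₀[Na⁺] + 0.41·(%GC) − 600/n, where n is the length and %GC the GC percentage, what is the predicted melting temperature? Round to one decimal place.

Length n = 25. Base counts: G=9, A=4, C=7, T=5
G+C = 16, so %GC = 16/25 × 100 = 64%
Salt term: 16.6 × (-0.13) = -2.158
GC term: 0.41 × 64 = 26.24; length term: −600/25 = −24
Tm = 81.5 + (-2.158) + 26.24 − 24 = 81.582 → 81.6°C

81.6°C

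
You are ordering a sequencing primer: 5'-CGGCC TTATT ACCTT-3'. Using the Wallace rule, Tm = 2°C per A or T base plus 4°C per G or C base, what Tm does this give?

44°C

Base counts: T=6, G=2, C=5, A=2
So N_AT = 8 and N_GC = 7.
Tm = 2×8 + 4×7 = 44°C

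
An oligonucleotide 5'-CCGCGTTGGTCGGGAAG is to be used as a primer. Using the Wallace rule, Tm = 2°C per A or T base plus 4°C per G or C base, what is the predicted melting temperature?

58°C

Scanning the sequence gives A=2, C=4, T=3, G=8.
So N_AT = 5 and N_GC = 12.
Tm = 2(5) + 4(12) = 10 + 48 = 58°C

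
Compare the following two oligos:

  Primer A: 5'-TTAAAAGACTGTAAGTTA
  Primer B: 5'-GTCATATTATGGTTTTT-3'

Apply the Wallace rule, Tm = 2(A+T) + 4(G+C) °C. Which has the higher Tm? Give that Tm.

Primer A: A+T=14, G+C=4 → Tm = 2(14)+4(4) = 44°C
Primer B: A+T=13, G+C=4 → Tm = 2(13)+4(4) = 42°C
44°C vs 42°C → primer A is higher.

Primer A, 44°C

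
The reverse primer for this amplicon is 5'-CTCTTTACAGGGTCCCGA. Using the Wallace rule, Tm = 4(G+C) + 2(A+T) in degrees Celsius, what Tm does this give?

56°C

Counting bases: T=5, A=3, C=6, G=4
AT pairs contribute 8, GC pairs contribute 10.
Tm = 2×8 + 4×10 = 56°C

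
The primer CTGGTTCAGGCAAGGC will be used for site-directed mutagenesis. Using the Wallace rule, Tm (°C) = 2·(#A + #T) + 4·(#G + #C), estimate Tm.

Scanning the sequence gives T=3, A=3, C=4, G=6.
A+T = 6, G+C = 10
Tm = 2×6 + 4×10 = 52°C

52°C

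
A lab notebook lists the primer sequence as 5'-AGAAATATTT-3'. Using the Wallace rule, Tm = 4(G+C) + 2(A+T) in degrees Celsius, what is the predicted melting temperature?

T=4, G=1, A=5, C=0
So N_AT = 9 and N_GC = 1.
Tm = 2(9) + 4(1) = 18 + 4 = 22°C

22°C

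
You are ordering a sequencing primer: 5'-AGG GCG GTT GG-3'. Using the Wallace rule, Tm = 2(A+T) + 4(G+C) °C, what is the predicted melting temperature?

38°C

Base counts: A=1, T=2, G=7, C=1
A+T = 3, G+C = 8
Tm = 2(3) + 4(8) = 6 + 32 = 38°C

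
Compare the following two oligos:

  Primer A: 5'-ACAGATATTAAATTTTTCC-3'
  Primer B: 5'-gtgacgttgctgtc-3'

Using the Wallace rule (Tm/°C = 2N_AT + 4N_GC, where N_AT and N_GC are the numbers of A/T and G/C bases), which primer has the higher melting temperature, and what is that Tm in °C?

Primer A: A+T=15, G+C=4 → Tm = 2(15)+4(4) = 46°C
Primer B: A+T=6, G+C=8 → Tm = 2(6)+4(8) = 44°C
46°C vs 44°C → primer A is higher.

Primer A, 46°C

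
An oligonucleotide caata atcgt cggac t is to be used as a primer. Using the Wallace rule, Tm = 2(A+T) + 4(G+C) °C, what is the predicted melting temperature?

46°C

A=5, G=3, C=4, T=4
AT pairs contribute 9, GC pairs contribute 7.
Tm = 2×9 + 4×7 = 46°C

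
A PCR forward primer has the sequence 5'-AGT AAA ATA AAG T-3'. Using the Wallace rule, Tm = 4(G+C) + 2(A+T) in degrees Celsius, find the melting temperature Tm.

30°C

Base counts: A=8, C=0, G=2, T=3
So N_AT = 11 and N_GC = 2.
Tm = 2(11) + 4(2) = 22 + 8 = 30°C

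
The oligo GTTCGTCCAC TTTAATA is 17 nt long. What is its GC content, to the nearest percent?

35%

A=4, C=4, G=2, T=7
G+C = 2 + 4 = 6 out of 17 bases
%GC = 6/17 × 100 = 35.29% ≈ 35%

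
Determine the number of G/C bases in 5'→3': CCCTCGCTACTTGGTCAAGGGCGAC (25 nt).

16

Scanning the sequence gives C=9, A=4, T=5, G=7.
Total G or C: 7 + 9 = 16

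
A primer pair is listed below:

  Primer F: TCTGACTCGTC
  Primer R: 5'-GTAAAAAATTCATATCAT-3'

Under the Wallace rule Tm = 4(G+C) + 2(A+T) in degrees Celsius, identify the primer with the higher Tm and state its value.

Primer F: A+T=5, G+C=6 → Tm = 2(5)+4(6) = 34°C
Primer R: A+T=15, G+C=3 → Tm = 2(15)+4(3) = 42°C
34°C vs 42°C → primer R is higher.

Primer R, 42°C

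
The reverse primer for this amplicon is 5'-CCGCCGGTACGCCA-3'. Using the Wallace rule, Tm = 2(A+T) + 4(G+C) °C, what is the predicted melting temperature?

Counting bases: T=1, C=7, A=2, G=4
A+T = 3, G+C = 11
Tm = 4·11 + 2·3 = 44 + 6 = 50°C

50°C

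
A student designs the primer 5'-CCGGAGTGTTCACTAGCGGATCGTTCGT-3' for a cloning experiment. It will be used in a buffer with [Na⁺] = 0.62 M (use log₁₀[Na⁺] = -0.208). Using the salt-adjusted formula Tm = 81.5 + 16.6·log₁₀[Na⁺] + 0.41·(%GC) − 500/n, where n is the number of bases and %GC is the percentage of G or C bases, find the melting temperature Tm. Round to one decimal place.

83.6°C

Length n = 28. Scanning the sequence gives T=8, G=9, A=4, C=7.
G+C = 16, so %GC = 16/28 × 100 = 57.143%
Salt term: 16.6 × (-0.208) = -3.453
GC term: 0.41 × 57.143 = 23.429; length term: −500/28 = −17.857
Tm = 81.5 + (-3.453) + 23.429 − 17.857 = 83.619 → 83.6°C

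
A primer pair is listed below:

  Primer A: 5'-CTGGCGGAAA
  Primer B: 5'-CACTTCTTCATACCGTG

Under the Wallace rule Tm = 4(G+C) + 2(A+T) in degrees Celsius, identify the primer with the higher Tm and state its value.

Primer A: A+T=4, G+C=6 → Tm = 2(4)+4(6) = 32°C
Primer B: A+T=9, G+C=8 → Tm = 2(9)+4(8) = 50°C
32°C vs 50°C → primer B is higher.

Primer B, 50°C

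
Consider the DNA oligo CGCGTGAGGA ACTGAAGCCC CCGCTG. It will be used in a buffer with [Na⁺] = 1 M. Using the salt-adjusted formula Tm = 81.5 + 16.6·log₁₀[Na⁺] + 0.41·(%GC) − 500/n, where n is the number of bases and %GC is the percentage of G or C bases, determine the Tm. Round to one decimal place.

Length n = 26. T=3, A=5, C=9, G=9
G+C = 18, so %GC = 18/26 × 100 = 69.231%
Salt term: 16.6 × (0) = 0
GC term: 0.41 × 69.231 = 28.385; length term: −500/26 = −19.231
Tm = 81.5 + (0) + 28.385 − 19.231 = 90.654 → 90.7°C

90.7°C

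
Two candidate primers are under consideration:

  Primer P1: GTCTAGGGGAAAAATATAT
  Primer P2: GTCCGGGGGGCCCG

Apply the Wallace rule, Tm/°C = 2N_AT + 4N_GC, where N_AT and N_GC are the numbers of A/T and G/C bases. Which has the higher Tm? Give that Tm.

Primer P2, 54°C

Primer P1: A+T=13, G+C=6 → Tm = 2(13)+4(6) = 50°C
Primer P2: A+T=1, G+C=13 → Tm = 2(1)+4(13) = 54°C
50°C vs 54°C → primer P2 is higher.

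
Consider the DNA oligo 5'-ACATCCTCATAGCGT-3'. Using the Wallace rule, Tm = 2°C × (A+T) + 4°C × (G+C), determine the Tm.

44°C

Counting bases: C=5, G=2, A=4, T=4
AT pairs contribute 8, GC pairs contribute 7.
Tm = 2×8 + 4×7 = 44°C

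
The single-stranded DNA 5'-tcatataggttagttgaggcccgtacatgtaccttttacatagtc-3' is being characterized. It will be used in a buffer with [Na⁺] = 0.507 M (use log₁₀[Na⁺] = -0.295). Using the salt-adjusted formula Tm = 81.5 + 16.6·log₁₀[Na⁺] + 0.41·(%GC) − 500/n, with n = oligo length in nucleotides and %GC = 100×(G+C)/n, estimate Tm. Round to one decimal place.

Length n = 45. A=11, C=9, T=16, G=9
G+C = 18, so %GC = 18/45 × 100 = 40%
Salt term: 16.6 × (-0.295) = -4.897
GC term: 0.41 × 40 = 16.4; length term: −500/45 = −11.111
Tm = 81.5 + (-4.897) + 16.4 − 11.111 = 81.892 → 81.9°C

81.9°C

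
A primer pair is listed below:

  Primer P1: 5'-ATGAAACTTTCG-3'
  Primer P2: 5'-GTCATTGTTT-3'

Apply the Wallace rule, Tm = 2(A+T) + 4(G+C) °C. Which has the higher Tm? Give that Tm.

Primer P1, 32°C

Primer P1: A+T=8, G+C=4 → Tm = 2(8)+4(4) = 32°C
Primer P2: A+T=7, G+C=3 → Tm = 2(7)+4(3) = 26°C
32°C vs 26°C → primer P1 is higher.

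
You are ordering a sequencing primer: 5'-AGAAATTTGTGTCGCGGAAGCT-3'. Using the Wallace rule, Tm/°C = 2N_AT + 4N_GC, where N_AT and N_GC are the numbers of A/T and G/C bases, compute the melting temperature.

Counting bases: G=7, C=3, A=6, T=6
So N_AT = 12 and N_GC = 10.
Tm = 2(12) + 4(10) = 24 + 40 = 64°C

64°C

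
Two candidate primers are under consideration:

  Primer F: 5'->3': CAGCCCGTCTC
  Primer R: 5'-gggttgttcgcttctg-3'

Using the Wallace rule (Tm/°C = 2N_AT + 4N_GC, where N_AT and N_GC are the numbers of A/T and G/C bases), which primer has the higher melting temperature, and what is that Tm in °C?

Primer F: A+T=3, G+C=8 → Tm = 2(3)+4(8) = 38°C
Primer R: A+T=7, G+C=9 → Tm = 2(7)+4(9) = 50°C
38°C vs 50°C → primer R is higher.

Primer R, 50°C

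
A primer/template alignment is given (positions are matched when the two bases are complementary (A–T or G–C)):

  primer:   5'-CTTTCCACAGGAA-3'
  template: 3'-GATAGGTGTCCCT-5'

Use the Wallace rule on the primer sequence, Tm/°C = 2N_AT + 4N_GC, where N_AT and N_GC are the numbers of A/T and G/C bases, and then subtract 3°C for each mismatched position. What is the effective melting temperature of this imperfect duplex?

32°C

Primer base counts: A=4, T=3, G=2, C=4 → A+T=7, G+C=6
Perfect-match Tm = 2(7) + 4(6) = 14 + 24 = 38°C
Mismatches (positions where the bases are not complementary): 2 (at positions 3, 12)
Effective Tm = 38 − 2×3 = 38 − 6 = 32°C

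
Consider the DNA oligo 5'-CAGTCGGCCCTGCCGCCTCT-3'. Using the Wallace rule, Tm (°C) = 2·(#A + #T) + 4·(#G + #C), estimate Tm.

C=10, A=1, G=5, T=4
A+T = 5, G+C = 15
Tm = 4·15 + 2·5 = 60 + 10 = 70°C

70°C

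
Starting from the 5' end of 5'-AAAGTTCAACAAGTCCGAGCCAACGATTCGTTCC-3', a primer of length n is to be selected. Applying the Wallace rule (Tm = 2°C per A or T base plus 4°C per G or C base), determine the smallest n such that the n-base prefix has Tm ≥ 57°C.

First 19 bases: AAAGTTCAACAAGTCCGAG → Tm = 54°C (< 57°C)
First 20 bases: AAAGTTCAACAAGTCCGAGC → Tm = 58°C (≥ 57°C)
Since every base adds ≥2°C, Tm only increases with n, so the threshold is first crossed at n = 20.

n = 20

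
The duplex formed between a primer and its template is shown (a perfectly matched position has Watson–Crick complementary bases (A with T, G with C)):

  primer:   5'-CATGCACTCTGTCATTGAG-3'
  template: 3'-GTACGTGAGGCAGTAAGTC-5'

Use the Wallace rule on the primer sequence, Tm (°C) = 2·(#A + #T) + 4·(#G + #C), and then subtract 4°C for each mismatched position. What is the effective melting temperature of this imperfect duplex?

Primer base counts: A=4, T=6, G=4, C=5 → A+T=10, G+C=9
Perfect-match Tm = 2(10) + 4(9) = 20 + 36 = 56°C
Mismatches (positions where the bases are not complementary): 2 (at positions 10, 17)
Effective Tm = 56 − 2×4 = 56 − 8 = 48°C

48°C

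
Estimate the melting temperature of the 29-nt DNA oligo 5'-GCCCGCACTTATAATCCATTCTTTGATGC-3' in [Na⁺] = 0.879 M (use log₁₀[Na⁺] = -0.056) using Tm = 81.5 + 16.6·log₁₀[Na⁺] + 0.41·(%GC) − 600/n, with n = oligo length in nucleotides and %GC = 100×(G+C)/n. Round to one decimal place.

78.3°C

Length n = 29. Counting bases: A=6, T=10, G=4, C=9
G+C = 13, so %GC = 13/29 × 100 = 44.828%
Salt term: 16.6 × (-0.056) = -0.93
GC term: 0.41 × 44.828 = 18.379; length term: −600/29 = −20.69
Tm = 81.5 + (-0.93) + 18.379 − 20.69 = 78.259 → 78.3°C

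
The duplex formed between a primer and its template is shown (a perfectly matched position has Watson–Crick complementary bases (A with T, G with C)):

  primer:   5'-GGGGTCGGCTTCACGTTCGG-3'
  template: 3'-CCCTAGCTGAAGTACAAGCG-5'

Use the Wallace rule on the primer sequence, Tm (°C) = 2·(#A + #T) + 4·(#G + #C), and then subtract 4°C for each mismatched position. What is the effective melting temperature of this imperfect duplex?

Primer base counts: A=1, T=5, G=9, C=5 → A+T=6, G+C=14
Perfect-match Tm = 2(6) + 4(14) = 12 + 56 = 68°C
Mismatches (positions where the bases are not complementary): 4 (at positions 4, 8, 14, 20)
Effective Tm = 68 − 4×4 = 68 − 16 = 52°C

52°C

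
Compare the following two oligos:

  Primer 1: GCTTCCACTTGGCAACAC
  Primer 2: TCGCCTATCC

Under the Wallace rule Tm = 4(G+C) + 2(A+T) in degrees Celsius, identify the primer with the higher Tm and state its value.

Primer 1, 56°C

Primer 1: A+T=8, G+C=10 → Tm = 2(8)+4(10) = 56°C
Primer 2: A+T=4, G+C=6 → Tm = 2(4)+4(6) = 32°C
56°C vs 32°C → primer 1 is higher.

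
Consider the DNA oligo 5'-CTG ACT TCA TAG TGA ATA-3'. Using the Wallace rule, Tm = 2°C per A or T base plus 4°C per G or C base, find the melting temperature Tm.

Base counts: T=6, C=3, G=3, A=6
A+T = 12, G+C = 6
Tm = 2×12 + 4×6 = 48°C

48°C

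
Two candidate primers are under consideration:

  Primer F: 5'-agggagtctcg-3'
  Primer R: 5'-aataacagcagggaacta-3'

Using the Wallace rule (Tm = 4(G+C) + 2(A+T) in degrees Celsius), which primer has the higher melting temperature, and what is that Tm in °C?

Primer F: A+T=4, G+C=7 → Tm = 2(4)+4(7) = 36°C
Primer R: A+T=11, G+C=7 → Tm = 2(11)+4(7) = 50°C
36°C vs 50°C → primer R is higher.

Primer R, 50°C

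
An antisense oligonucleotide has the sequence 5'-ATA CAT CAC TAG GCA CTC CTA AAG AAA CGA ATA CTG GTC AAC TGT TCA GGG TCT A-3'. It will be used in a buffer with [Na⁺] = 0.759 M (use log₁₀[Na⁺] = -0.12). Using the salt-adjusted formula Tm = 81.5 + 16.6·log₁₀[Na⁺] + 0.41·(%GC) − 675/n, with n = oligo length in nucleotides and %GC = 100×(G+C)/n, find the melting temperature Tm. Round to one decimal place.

Length n = 55. G=10, C=13, A=19, T=13
G+C = 23, so %GC = 23/55 × 100 = 41.818%
Salt term: 16.6 × (-0.12) = -1.992
GC term: 0.41 × 41.818 = 17.145; length term: −675/55 = −12.273
Tm = 81.5 + (-1.992) + 17.145 − 12.273 = 84.38 → 84.4°C

84.4°C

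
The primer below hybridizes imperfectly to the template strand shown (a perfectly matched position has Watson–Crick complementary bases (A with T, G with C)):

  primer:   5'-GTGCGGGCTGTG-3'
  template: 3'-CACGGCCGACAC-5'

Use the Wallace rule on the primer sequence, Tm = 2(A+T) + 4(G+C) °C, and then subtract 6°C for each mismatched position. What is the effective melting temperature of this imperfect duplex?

36°C

Primer base counts: A=0, T=3, G=7, C=2 → A+T=3, G+C=9
Perfect-match Tm = 2(3) + 4(9) = 6 + 36 = 42°C
Mismatches (positions where the bases are not complementary): 1 (at position 5)
Effective Tm = 42 − 1×6 = 42 − 6 = 36°C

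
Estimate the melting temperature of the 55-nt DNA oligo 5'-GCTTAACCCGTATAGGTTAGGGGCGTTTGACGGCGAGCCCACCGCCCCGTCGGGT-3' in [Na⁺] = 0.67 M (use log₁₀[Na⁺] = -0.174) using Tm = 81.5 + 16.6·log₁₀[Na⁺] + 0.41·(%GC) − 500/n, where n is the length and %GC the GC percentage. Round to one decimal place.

96.4°C

Length n = 55. A=8, T=11, G=19, C=17
G+C = 36, so %GC = 36/55 × 100 = 65.455%
Salt term: 16.6 × (-0.174) = -2.888
GC term: 0.41 × 65.455 = 26.837; length term: −500/55 = −9.091
Tm = 81.5 + (-2.888) + 26.837 − 9.091 = 96.358 → 96.4°C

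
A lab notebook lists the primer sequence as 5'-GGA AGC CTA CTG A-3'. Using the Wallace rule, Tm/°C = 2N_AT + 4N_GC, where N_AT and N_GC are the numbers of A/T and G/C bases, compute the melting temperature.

40°C

G=4, T=2, C=3, A=4
AT pairs contribute 6, GC pairs contribute 7.
Tm = 4·7 + 2·6 = 28 + 12 = 40°C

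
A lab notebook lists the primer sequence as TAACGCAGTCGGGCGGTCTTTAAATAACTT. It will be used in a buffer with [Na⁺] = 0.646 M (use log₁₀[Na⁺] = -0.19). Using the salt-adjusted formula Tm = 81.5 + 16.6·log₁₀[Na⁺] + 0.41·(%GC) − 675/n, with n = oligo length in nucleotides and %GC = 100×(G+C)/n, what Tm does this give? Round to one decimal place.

Length n = 30. Base counts: G=7, C=6, A=8, T=9
G+C = 13, so %GC = 13/30 × 100 = 43.333%
Salt term: 16.6 × (-0.19) = -3.154
GC term: 0.41 × 43.333 = 17.767; length term: −675/30 = −22.5
Tm = 81.5 + (-3.154) + 17.767 − 22.5 = 73.613 → 73.6°C

73.6°C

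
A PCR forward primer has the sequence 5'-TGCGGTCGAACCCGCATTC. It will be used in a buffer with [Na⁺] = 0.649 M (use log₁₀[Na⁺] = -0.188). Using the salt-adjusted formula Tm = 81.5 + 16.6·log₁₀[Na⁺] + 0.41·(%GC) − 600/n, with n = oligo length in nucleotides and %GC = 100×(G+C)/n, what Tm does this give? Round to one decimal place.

72.7°C

Length n = 19. Counting bases: C=7, T=4, G=5, A=3
G+C = 12, so %GC = 12/19 × 100 = 63.158%
Salt term: 16.6 × (-0.188) = -3.121
GC term: 0.41 × 63.158 = 25.895; length term: −600/19 = −31.579
Tm = 81.5 + (-3.121) + 25.895 − 31.579 = 72.695 → 72.7°C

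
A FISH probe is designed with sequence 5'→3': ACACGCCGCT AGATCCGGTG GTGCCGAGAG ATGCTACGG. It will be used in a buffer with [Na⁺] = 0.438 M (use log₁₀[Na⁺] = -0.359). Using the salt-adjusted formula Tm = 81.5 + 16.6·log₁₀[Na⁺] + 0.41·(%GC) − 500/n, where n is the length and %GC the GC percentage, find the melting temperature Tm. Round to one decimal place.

Length n = 39. Scanning the sequence gives G=14, C=11, A=8, T=6.
G+C = 25, so %GC = 25/39 × 100 = 64.103%
Salt term: 16.6 × (-0.359) = -5.959
GC term: 0.41 × 64.103 = 26.282; length term: −500/39 = −12.821
Tm = 81.5 + (-5.959) + 26.282 − 12.821 = 89.002 → 89.0°C

89.0°C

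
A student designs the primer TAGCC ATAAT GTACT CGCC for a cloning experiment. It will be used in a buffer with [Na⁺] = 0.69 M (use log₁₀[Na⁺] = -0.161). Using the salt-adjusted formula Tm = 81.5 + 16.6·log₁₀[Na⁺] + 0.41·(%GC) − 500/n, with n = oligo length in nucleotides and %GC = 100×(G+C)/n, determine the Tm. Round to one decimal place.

Length n = 19. Scanning the sequence gives G=3, T=5, A=5, C=6.
G+C = 9, so %GC = 9/19 × 100 = 47.368%
Salt term: 16.6 × (-0.161) = -2.673
GC term: 0.41 × 47.368 = 19.421; length term: −500/19 = −26.316
Tm = 81.5 + (-2.673) + 19.421 − 26.316 = 71.932 → 71.9°C

71.9°C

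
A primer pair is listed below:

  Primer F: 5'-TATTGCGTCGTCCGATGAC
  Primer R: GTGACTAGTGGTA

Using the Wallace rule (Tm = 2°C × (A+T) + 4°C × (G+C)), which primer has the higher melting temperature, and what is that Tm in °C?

Primer F, 58°C

Primer F: A+T=9, G+C=10 → Tm = 2(9)+4(10) = 58°C
Primer R: A+T=7, G+C=6 → Tm = 2(7)+4(6) = 38°C
58°C vs 38°C → primer F is higher.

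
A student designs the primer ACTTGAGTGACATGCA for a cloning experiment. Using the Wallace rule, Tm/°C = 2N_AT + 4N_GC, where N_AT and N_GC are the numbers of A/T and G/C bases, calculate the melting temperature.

A=5, T=4, G=4, C=3
A+T = 9, G+C = 7
Tm = 2(9) + 4(7) = 18 + 28 = 46°C

46°C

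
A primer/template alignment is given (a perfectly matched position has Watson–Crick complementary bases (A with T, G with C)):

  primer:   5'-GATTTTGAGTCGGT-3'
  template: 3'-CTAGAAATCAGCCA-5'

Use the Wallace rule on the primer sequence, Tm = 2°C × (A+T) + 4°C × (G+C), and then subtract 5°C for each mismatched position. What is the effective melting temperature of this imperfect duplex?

Primer base counts: A=2, T=6, G=5, C=1 → A+T=8, G+C=6
Perfect-match Tm = 2(8) + 4(6) = 16 + 24 = 40°C
Mismatches (positions where the bases are not complementary): 2 (at positions 4, 7)
Effective Tm = 40 − 2×5 = 40 − 10 = 30°C

30°C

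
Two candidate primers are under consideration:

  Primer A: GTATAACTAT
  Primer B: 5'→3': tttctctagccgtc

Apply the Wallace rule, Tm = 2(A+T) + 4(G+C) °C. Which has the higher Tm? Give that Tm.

Primer B, 42°C

Primer A: A+T=8, G+C=2 → Tm = 2(8)+4(2) = 24°C
Primer B: A+T=7, G+C=7 → Tm = 2(7)+4(7) = 42°C
24°C vs 42°C → primer B is higher.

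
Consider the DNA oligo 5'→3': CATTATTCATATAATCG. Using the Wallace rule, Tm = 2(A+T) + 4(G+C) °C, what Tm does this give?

42°C

Base counts: A=6, G=1, C=3, T=7
A+T = 13, G+C = 4
Tm = 2×13 + 4×4 = 42°C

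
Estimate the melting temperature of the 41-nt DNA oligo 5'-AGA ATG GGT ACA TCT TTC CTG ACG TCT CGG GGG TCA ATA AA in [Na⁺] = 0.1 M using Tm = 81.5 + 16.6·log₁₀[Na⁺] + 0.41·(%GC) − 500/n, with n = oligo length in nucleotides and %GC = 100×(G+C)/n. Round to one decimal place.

Length n = 41. Scanning the sequence gives A=11, G=11, C=8, T=11.
G+C = 19, so %GC = 19/41 × 100 = 46.341%
Salt term: 16.6 × (-1) = -16.6
GC term: 0.41 × 46.341 = 19; length term: −500/41 = −12.195
Tm = 81.5 + (-16.6) + 19 − 12.195 = 71.705 → 71.7°C

71.7°C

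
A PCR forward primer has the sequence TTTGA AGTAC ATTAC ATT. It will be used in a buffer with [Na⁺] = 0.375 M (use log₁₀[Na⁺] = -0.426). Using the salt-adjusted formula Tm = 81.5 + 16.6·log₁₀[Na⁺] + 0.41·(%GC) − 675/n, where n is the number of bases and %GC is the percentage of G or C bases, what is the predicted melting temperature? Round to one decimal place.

Length n = 18. Counting bases: T=8, C=2, A=6, G=2
G+C = 4, so %GC = 4/18 × 100 = 22.222%
Salt term: 16.6 × (-0.426) = -7.072
GC term: 0.41 × 22.222 = 9.111; length term: −675/18 = −37.5
Tm = 81.5 + (-7.072) + 9.111 − 37.5 = 46.039 → 46.0°C

46.0°C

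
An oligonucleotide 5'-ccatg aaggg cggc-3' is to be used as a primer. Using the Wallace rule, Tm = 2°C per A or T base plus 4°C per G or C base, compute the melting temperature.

48°C

Base counts: C=4, G=6, T=1, A=3
So N_AT = 4 and N_GC = 10.
Tm = 4·10 + 2·4 = 40 + 8 = 48°C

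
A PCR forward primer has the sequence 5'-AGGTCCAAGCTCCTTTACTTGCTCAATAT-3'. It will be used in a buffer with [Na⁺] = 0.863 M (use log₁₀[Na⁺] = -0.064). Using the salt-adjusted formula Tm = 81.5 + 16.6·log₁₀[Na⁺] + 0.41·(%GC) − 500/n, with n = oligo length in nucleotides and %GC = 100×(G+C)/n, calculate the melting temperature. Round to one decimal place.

Length n = 29. Base counts: T=10, G=4, C=8, A=7
G+C = 12, so %GC = 12/29 × 100 = 41.379%
Salt term: 16.6 × (-0.064) = -1.062
GC term: 0.41 × 41.379 = 16.965; length term: −500/29 = −17.241
Tm = 81.5 + (-1.062) + 16.965 − 17.241 = 80.162 → 80.2°C

80.2°C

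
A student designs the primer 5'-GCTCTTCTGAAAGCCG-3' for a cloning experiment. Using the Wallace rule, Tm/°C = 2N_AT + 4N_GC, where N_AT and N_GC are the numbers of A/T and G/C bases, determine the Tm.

Counting bases: G=4, T=4, C=5, A=3
AT pairs contribute 7, GC pairs contribute 9.
Tm = 2×7 + 4×9 = 50°C

50°C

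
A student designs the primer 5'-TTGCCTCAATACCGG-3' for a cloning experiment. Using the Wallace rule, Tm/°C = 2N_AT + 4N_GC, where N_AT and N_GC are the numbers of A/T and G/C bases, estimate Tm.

C=5, G=3, T=4, A=3
AT pairs contribute 7, GC pairs contribute 8.
Tm = 2×7 + 4×8 = 46°C

46°C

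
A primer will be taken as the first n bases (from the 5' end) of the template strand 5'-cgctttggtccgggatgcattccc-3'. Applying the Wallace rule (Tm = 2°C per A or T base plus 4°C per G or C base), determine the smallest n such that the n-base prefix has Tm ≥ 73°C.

n = 23

First 22 bases: CGCTTTGGTCCGGGATGCATTC → Tm = 70°C (< 73°C)
First 23 bases: CGCTTTGGTCCGGGATGCATTCC → Tm = 74°C (≥ 73°C)
Each additional base adds 2°C (A/T) or 4°C (G/C), so Tm is non-decreasing in n; n = 23 is the first length to reach 73°C.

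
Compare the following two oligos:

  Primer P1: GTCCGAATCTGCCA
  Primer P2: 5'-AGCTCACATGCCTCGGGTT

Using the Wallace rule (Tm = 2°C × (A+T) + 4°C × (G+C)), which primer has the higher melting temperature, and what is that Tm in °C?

Primer P2, 60°C

Primer P1: A+T=6, G+C=8 → Tm = 2(6)+4(8) = 44°C
Primer P2: A+T=8, G+C=11 → Tm = 2(8)+4(11) = 60°C
44°C vs 60°C → primer P2 is higher.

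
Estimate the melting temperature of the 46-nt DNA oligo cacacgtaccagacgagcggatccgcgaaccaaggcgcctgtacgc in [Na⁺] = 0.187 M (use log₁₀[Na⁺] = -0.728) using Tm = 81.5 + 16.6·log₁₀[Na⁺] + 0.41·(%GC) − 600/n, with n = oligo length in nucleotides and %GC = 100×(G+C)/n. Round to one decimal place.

83.1°C

Length n = 46. Counting bases: C=17, T=4, G=13, A=12
G+C = 30, so %GC = 30/46 × 100 = 65.217%
Salt term: 16.6 × (-0.728) = -12.085
GC term: 0.41 × 65.217 = 26.739; length term: −600/46 = −13.043
Tm = 81.5 + (-12.085) + 26.739 − 13.043 = 83.111 → 83.1°C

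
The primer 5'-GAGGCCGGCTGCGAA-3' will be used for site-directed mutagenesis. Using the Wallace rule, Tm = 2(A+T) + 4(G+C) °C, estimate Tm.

Base counts: T=1, G=7, A=3, C=4
So N_AT = 4 and N_GC = 11.
Tm = 2(4) + 4(11) = 8 + 44 = 52°C

52°C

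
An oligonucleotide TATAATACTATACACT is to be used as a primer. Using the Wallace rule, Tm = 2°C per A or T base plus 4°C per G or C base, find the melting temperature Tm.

Counting bases: A=7, T=6, C=3, G=0
AT pairs contribute 13, GC pairs contribute 3.
Tm = 4·3 + 2·13 = 12 + 26 = 38°C

38°C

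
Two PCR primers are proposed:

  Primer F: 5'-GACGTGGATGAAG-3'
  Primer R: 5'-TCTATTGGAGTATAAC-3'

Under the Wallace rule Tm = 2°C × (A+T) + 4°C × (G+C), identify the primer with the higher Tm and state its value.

Primer F: A+T=6, G+C=7 → Tm = 2(6)+4(7) = 40°C
Primer R: A+T=11, G+C=5 → Tm = 2(11)+4(5) = 42°C
40°C vs 42°C → primer R is higher.

Primer R, 42°C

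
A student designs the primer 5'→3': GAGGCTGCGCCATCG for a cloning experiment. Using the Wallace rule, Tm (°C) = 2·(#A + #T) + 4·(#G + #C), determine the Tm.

52°C

T=2, G=6, C=5, A=2
AT pairs contribute 4, GC pairs contribute 11.
Tm = 4·11 + 2·4 = 44 + 8 = 52°C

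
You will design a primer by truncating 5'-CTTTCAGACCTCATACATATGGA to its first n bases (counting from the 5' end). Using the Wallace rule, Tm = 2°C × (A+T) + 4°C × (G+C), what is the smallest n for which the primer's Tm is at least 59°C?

n = 22

First 21 bases: CTTTCAGACCTCATACATATG → Tm = 58°C (< 59°C)
First 22 bases: CTTTCAGACCTCATACATATGG → Tm = 62°C (≥ 59°C)
Each additional base adds 2°C (A/T) or 4°C (G/C), so Tm is non-decreasing in n; n = 22 is the first length to reach 59°C.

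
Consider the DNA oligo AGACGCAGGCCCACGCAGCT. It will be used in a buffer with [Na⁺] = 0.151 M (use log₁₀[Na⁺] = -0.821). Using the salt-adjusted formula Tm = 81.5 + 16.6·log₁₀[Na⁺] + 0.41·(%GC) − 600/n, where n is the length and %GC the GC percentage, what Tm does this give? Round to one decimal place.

66.6°C

Length n = 20. Scanning the sequence gives G=6, A=5, T=1, C=8.
G+C = 14, so %GC = 14/20 × 100 = 70%
Salt term: 16.6 × (-0.821) = -13.629
GC term: 0.41 × 70 = 28.7; length term: −600/20 = −30
Tm = 81.5 + (-13.629) + 28.7 − 30 = 66.571 → 66.6°C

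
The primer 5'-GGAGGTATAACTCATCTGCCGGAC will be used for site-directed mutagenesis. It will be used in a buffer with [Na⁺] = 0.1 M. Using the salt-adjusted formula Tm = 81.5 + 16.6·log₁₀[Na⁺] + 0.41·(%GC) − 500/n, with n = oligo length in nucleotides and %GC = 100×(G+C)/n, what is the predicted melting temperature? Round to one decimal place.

66.3°C

Length n = 24. Base counts: T=5, G=7, C=6, A=6
G+C = 13, so %GC = 13/24 × 100 = 54.167%
Salt term: 16.6 × (-1) = -16.6
GC term: 0.41 × 54.167 = 22.208; length term: −500/24 = −20.833
Tm = 81.5 + (-16.6) + 22.208 − 20.833 = 66.275 → 66.3°C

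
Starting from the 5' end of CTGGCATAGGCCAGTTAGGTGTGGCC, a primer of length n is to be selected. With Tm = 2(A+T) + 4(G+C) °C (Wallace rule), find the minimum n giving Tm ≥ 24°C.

n = 8

First 7 bases: CTGGCAT → Tm = 22°C (< 24°C)
First 8 bases: CTGGCATA → Tm = 24°C (≥ 24°C)
Each additional base adds 2°C (A/T) or 4°C (G/C), so Tm is non-decreasing in n; n = 8 is the first length to reach 24°C.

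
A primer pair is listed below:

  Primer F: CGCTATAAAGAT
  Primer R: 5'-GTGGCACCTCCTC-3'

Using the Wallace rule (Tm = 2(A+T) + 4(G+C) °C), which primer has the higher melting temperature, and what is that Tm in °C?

Primer F: A+T=8, G+C=4 → Tm = 2(8)+4(4) = 32°C
Primer R: A+T=4, G+C=9 → Tm = 2(4)+4(9) = 44°C
32°C vs 44°C → primer R is higher.

Primer R, 44°C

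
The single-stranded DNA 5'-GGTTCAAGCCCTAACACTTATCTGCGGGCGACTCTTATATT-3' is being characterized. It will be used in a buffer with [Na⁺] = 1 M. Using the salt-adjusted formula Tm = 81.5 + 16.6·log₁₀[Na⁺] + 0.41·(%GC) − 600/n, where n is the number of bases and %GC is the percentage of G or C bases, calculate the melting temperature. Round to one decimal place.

85.9°C

Length n = 41. Scanning the sequence gives G=8, T=13, A=9, C=11.
G+C = 19, so %GC = 19/41 × 100 = 46.341%
Salt term: 16.6 × (0) = 0
GC term: 0.41 × 46.341 = 19; length term: −600/41 = −14.634
Tm = 81.5 + (0) + 19 − 14.634 = 85.866 → 85.9°C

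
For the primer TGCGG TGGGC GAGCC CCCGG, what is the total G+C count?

Base counts: A=1, T=2, C=7, G=10
G+C = 10 + 7 = 17

17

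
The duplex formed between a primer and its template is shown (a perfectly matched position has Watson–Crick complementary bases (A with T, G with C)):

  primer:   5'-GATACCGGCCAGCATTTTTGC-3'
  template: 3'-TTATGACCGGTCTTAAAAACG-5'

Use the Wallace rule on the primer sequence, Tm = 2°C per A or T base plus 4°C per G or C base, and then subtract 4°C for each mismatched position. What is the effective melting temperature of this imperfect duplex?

Primer base counts: A=4, T=6, G=5, C=6 → A+T=10, G+C=11
Perfect-match Tm = 2(10) + 4(11) = 20 + 44 = 64°C
Mismatches (positions where the bases are not complementary): 3 (at positions 1, 6, 13)
Effective Tm = 64 − 3×4 = 64 − 12 = 52°C

52°C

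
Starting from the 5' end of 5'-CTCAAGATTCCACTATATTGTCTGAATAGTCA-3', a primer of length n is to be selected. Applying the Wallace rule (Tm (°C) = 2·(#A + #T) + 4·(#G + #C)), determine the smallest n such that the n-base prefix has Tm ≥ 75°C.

n = 29

First 28 bases: CTCAAGATTCCACTATATTGTCTGAATA → Tm = 74°C (< 75°C)
First 29 bases: CTCAAGATTCCACTATATTGTCTGAATAG → Tm = 78°C (≥ 75°C)
Each additional base adds 2°C (A/T) or 4°C (G/C), so Tm is non-decreasing in n; n = 29 is the first length to reach 75°C.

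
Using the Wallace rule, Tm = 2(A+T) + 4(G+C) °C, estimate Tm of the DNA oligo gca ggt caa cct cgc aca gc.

66°C

Base counts: A=5, C=8, G=5, T=2
A+T = 7, G+C = 13
Tm = 2(7) + 4(13) = 14 + 52 = 66°C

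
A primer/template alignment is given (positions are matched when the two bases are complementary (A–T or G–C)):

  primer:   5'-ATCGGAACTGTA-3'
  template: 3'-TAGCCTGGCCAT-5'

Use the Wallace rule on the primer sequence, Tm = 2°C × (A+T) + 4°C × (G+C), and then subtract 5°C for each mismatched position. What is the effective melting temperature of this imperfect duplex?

24°C

Primer base counts: A=4, T=3, G=3, C=2 → A+T=7, G+C=5
Perfect-match Tm = 2(7) + 4(5) = 14 + 20 = 34°C
Mismatches (positions where the bases are not complementary): 2 (at positions 7, 9)
Effective Tm = 34 − 2×5 = 34 − 10 = 24°C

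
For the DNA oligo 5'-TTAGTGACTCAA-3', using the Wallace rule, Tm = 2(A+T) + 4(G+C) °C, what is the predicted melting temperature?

Scanning the sequence gives C=2, T=4, G=2, A=4.
AT pairs contribute 8, GC pairs contribute 4.
Tm = 2×8 + 4×4 = 32°C

32°C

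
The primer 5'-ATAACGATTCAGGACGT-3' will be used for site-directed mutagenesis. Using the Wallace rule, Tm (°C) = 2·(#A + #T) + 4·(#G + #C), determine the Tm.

48°C

Base counts: C=3, T=4, G=4, A=6
So N_AT = 10 and N_GC = 7.
Tm = 4·7 + 2·10 = 28 + 20 = 48°C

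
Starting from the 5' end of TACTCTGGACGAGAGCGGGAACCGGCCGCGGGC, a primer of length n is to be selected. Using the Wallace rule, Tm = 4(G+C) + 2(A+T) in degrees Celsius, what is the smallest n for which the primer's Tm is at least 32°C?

First 10 bases: TACTCTGGAC → Tm = 30°C (< 32°C)
First 11 bases: TACTCTGGACG → Tm = 34°C (≥ 32°C)
Since every base adds ≥2°C, Tm only increases with n, so the threshold is first crossed at n = 11.

n = 11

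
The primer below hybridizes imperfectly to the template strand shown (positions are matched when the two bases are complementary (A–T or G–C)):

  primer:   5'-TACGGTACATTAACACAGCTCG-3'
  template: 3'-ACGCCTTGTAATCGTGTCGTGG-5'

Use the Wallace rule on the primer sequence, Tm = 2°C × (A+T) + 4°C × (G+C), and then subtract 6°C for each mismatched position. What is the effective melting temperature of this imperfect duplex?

Primer base counts: A=7, T=5, G=4, C=6 → A+T=12, G+C=10
Perfect-match Tm = 2(12) + 4(10) = 24 + 40 = 64°C
Mismatches (positions where the bases are not complementary): 5 (at positions 2, 6, 13, 20, 22)
Effective Tm = 64 − 5×6 = 64 − 30 = 34°C

34°C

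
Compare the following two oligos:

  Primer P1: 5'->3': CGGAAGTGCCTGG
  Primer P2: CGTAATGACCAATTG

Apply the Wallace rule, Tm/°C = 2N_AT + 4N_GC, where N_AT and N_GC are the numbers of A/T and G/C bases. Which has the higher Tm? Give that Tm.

Primer P1: A+T=4, G+C=9 → Tm = 2(4)+4(9) = 44°C
Primer P2: A+T=9, G+C=6 → Tm = 2(9)+4(6) = 42°C
44°C vs 42°C → primer P1 is higher.

Primer P1, 44°C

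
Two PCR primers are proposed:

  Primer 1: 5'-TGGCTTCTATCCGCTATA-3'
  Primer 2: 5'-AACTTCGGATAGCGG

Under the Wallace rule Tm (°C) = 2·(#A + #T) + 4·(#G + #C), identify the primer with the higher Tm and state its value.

Primer 1, 52°C

Primer 1: A+T=10, G+C=8 → Tm = 2(10)+4(8) = 52°C
Primer 2: A+T=7, G+C=8 → Tm = 2(7)+4(8) = 46°C
52°C vs 46°C → primer 1 is higher.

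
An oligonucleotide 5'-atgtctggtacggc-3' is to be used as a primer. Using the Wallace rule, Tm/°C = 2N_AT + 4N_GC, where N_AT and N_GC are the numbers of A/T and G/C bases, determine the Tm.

A=2, G=5, C=3, T=4
AT pairs contribute 6, GC pairs contribute 8.
Tm = 2×6 + 4×8 = 44°C

44°C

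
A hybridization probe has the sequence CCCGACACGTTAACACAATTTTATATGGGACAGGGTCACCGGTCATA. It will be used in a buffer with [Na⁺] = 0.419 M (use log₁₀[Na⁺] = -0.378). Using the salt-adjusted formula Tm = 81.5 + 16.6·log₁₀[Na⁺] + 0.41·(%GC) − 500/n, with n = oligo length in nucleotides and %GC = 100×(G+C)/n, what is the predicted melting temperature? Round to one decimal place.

Length n = 47. T=11, G=10, C=12, A=14
G+C = 22, so %GC = 22/47 × 100 = 46.809%
Salt term: 16.6 × (-0.378) = -6.275
GC term: 0.41 × 46.809 = 19.192; length term: −500/47 = −10.638
Tm = 81.5 + (-6.275) + 19.192 − 10.638 = 83.779 → 83.8°C

83.8°C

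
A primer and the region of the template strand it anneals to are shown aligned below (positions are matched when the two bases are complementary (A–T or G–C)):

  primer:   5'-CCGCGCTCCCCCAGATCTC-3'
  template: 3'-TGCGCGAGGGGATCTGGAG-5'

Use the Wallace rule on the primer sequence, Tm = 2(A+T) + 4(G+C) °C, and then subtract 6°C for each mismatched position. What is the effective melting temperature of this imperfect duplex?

Primer base counts: A=2, T=3, G=3, C=11 → A+T=5, G+C=14
Perfect-match Tm = 2(5) + 4(14) = 10 + 56 = 66°C
Mismatches (positions where the bases are not complementary): 3 (at positions 1, 12, 16)
Effective Tm = 66 − 3×6 = 66 − 18 = 48°C

48°C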